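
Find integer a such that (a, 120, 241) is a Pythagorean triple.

a² = c² - b² = 241² - 120² = 58081 - 14400 = 43681
a = sqrt(43681) = 209

209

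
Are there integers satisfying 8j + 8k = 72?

Step 1: Compute gcd(8, 8).
gcd(8, 8) = 8

Step 2: Check divisibility.
Does 8 divide 72? 72 = 8 x 9, so yes.

By the theorem on linear Diophantine equations, 8j + 8k = 72 has integer solutions if and only if gcd(8, 8) divides 72. Since 8 | 72, solutions exist.

Yes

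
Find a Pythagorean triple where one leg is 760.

We need the other leg and hypotenuse such that 760² + x² = c².
Take x = 39, c = 761: 760² + 39² = 577600 + 1521 = 579121 = 761² ✓
Triple: (39, 760, 761)

(39, 760, 761)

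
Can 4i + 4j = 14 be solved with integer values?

Step 1: Compute gcd(4, 4).
gcd(4, 4) = 4

Step 2: Check divisibility.
Does 4 divide 14? 14 = 4 x 3 + 2, so no.

By the theorem on linear Diophantine equations, 4i + 4j = 14 has integer solutions if and only if gcd(4, 4) divides 14. Since 4 does not divide 14, no solutions exist.

No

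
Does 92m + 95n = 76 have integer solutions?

Step 1: Compute gcd(92, 95).
gcd(92, 95) = 1

Step 2: Check divisibility.
Does 1 divide 76? 76 = 1 x 76, so yes.

By the theorem on linear Diophantine equations, 92m + 95n = 76 has integer solutions if and only if gcd(92, 95) divides 76. Since 1 | 76, solutions exist.

Yes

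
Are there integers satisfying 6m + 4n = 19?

Step 1: Compute gcd(6, 4).
gcd(6, 4) = 2

Step 2: Check divisibility.
Does 2 divide 19? 19 = 2 x 9 + 1, so no.

By the theorem on linear Diophantine equations, 6m + 4n = 19 has integer solutions if and only if gcd(6, 4) divides 19. Since 2 does not divide 19, no solutions exist.

No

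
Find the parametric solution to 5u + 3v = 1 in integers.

Step 1: Compute gcd(5, 3) = 1.
Since 1 divides 1, solutions exist.

Step 2: Find a particular solution using extended Euclidean algorithm.
We get u₀ = -1, v₀ = 2.
Check: 5*-1 + 3*2 = 1 = 1 ✓

Step 3: Write the general solution.
u = -1 + (3/1)t = -1 + 3t
v = 2 - (5/1)t = 2 - 5t
for any integer t.

u = -1 + 3t, v = 2 - 5t for integer t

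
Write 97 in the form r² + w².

We need to find integers r, w > 0 such that r² + w² = 97.
Trying r = 4: w² = 97 - 4² = 97 - 16 = 81
w = 9
Check: 4² + 9² = 16 + 81 = 97 ✓

97 = 4² + 9²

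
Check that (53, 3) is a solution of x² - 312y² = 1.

Compute x² = 53² = 2809
Compute 312y² = 312·3² = 312·9 = 2808
x² - 312y² = 2809 - 2808 = 1
Since this equals 1, (53, 3) is a solution.

Yes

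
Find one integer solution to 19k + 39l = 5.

Step 1: Check solvability.
gcd(19, 39) = 1
Since 1 divides 5, solutions exist.

Step 2: Apply extended Euclidean algorithm to find gcd.
We find integers such that 19*x0 + 39*y0 = 1

Step 3: Scale the particular solution.
Multiply by 5/1 = 5:
k = -10, l = 5

Step 4: Verify.
19*(-10) + 39*(5) = 5 = 5 ✓

k = -10, l = 5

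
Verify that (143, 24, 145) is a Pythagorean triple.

Compute a² + b²:
143² + 24² = 20449 + 576 = 21025
Compute c²:
145² = 21025
Since 21025 = 21025, it is a Pythagorean triple.

Yes, it is a Pythagorean triple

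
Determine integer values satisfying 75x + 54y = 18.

Step 1: Check solvability.
gcd(75, 54) = 3
Since 3 divides 18, solutions exist.

Step 2: Apply extended Euclidean algorithm to find gcd.
We find integers such that 75*x0 + 54*y0 = 3

Step 3: Scale the particular solution.
Multiply by 18/3 = 6:
x = -30, y = 42

Step 4: Verify.
75*(-30) + 54*(42) = 18 = 18 ✓

x = -30, y = 42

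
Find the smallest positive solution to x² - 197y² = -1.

We need x² = 197y² - 1. Try successive y:
y = 1: x² = 197·1² - 1 = 196 = 14² ✓
Check: 14² - 197·1² = 196 - 197 = -1 ✓

x = 14, y = 1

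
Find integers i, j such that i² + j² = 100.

We need to find integers i, j > 0 such that i² + j² = 100.
Trying i = 6: j² = 100 - 6² = 100 - 36 = 64
j = 8
Check: 6² + 8² = 36 + 64 = 100 ✓

100 = 6² + 8²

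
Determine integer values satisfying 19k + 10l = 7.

Step 1: Check solvability.
gcd(19, 10) = 1
Since 1 divides 7, solutions exist.

Step 2: Apply extended Euclidean algorithm to find gcd.
We find integers such that 19*x0 + 10*y0 = 1

Step 3: Scale the particular solution.
Multiply by 7/1 = 7:
k = -7, l = 14

Step 4: Verify.
19*(-7) + 10*(14) = 7 = 7 ✓

k = -7, l = 14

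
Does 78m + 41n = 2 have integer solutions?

Step 1: Compute gcd(78, 41).
gcd(78, 41) = 1

Step 2: Check divisibility.
Does 1 divide 2? 2 = 1 x 2, so yes.

By the theorem on linear Diophantine equations, 78m + 41n = 2 has integer solutions if and only if gcd(78, 41) divides 2. Since 1 | 2, solutions exist.

Yes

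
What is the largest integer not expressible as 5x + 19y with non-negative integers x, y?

For two coprime denominations a and b, the Frobenius number (largest value not representable as a non-negative combination) is ab - a - b.
Here gcd(5, 19) = 1, so they are coprime.
F(5, 19) = 5·19 - 5 - 19 = 95 - 24 = 71

71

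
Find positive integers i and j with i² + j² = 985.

We need to find integers i, j > 0 such that i² + j² = 985.
Trying i = 12: j² = 985 - 12² = 985 - 144 = 841
j = 29
Check: 12² + 29² = 144 + 841 = 985 ✓

985 = 12² + 29²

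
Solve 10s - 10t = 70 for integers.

Step 1: Check solvability.
gcd(10, 10) = 10
Since 10 divides 70, solutions exist.

Step 2: Apply extended Euclidean algorithm to find gcd.
We find integers such that 10*x0 + 10*y0 = 10

Step 3: Scale the particular solution.
Multiply by 70/10 = 7:
s = 0, t = -7

Step 4: Verify.
10*(0) - 10*(-7) = 70 = 70 ✓

s = 0, t = -7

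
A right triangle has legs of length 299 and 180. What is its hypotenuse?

c² = a² + b² = 299² + 180² = 89401 + 32400 = 121801
c = 349

349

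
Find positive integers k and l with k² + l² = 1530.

We need to find integers k, l > 0 such that k² + l² = 1530.
Trying k = 3: l² = 1530 - 3² = 1530 - 9 = 1521
l = 39
Check: 3² + 39² = 9 + 1521 = 1530 ✓

1530 = 3² + 39²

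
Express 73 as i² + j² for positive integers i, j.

We need to find integers i, j > 0 such that i² + j² = 73.
Trying i = 3: j² = 73 - 3² = 73 - 9 = 64
j = 8
Check: 3² + 8² = 9 + 64 = 73 ✓

73 = 3² + 8²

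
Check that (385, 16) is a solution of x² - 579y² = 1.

Compute x² = 385² = 148225
Compute 579y² = 579·16² = 579·256 = 148224
x² - 579y² = 148225 - 148224 = 1
Since this equals 1, (385, 16) is a solution.

Yes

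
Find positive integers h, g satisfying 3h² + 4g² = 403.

Try small values of h and check whether (403 - 3h²)/4 is a perfect square.
h = 7: 3·7² = 147, so 4g² = 403 - 147 = 256, giving g² = 64, g = 8.
Check: 3·7² + 4·8² = 147 + 256 = 403 ✓

h = 7, g = 8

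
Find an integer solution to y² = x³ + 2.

Try small integer x values and check whether x³ + 2 is a perfect square.
x = -1: x³ + 2 = -1³ + 2 = -1 + 2 = 1
Is 1 a perfect square? 1² = 1 ✓
So (x, y) = (-1, -1) is a solution.

x = -1, y = -1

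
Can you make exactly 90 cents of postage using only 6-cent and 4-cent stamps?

We need non-negative x, y with 6x + 4y = 90.
gcd(6, 4) = 2 divides 90, so integer solutions exist.
Search for a non-negative one: x = 1 gives 4y = 90 - 6 = 84, so y = 21.
Check: 6·1 + 4·21 = 90 ✓

Yes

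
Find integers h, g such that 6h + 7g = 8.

Step 1: Check solvability.
gcd(6, 7) = 1
Since 1 divides 8, solutions exist.

Step 2: Apply extended Euclidean algorithm to find gcd.
We find integers such that 6*x0 + 7*y0 = 1

Step 3: Scale the particular solution.
Multiply by 8/1 = 8:
h = -8, g = 8

Step 4: Verify.
6*(-8) + 7*(8) = 8 = 8 ✓

h = -8, g = 8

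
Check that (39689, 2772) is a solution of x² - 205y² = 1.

Compute x² = 39689² = 1575216721
Compute 205y² = 205·2772² = 205·7683984 = 1575216720
x² - 205y² = 1575216721 - 1575216720 = 1
Since this equals 1, (39689, 2772) is a solution.

Yes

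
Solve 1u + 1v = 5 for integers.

Step 1: Check solvability.
gcd(1, 1) = 1
Since 1 divides 5, solutions exist.

Step 2: Apply extended Euclidean algorithm to find gcd.
We find integers such that 1*x0 + 1*y0 = 1

Step 3: Scale the particular solution.
Multiply by 5/1 = 5:
u = 0, v = 5

Step 4: Verify.
1*(0) + 1*(5) = 5 = 5 ✓

u = 0, v = 5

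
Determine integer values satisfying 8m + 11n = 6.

Step 1: Check solvability.
gcd(8, 11) = 1
Since 1 divides 6, solutions exist.

Step 2: Apply extended Euclidean algorithm to find gcd.
We find integers such that 8*x0 + 11*y0 = 1

Step 3: Scale the particular solution.
Multiply by 6/1 = 6:
m = -24, n = 18

Step 4: Verify.
8*(-24) + 11*(18) = 6 = 6 ✓

m = -24, n = 18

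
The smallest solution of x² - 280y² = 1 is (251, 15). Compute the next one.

Solutions to x² - Dy² = 1 are generated by powers of (x₀ + y₀√D).
The next solution satisfies x₁ + y₁√280 = (x₀ + y₀√280)², giving:
x₁ = x₀² + 280y₀² = 251² + 280·15² = 63001 + 63000 = 126001
y₁ = 2x₀y₀ = 2·251·15 = 7530

Verify: 126001² - 280·7530² = 15876252001 - 15876252000 = 1 ✓

x = 126001, y = 7530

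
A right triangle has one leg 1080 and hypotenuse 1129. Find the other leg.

a² = c² - b² = 1274641 - 1166400 = 108241
a = 329

329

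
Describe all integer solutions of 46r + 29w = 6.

Step 1: Compute gcd(46, 29) = 1.
Since 1 divides 6, solutions exist.

Step 2: Find a particular solution using extended Euclidean algorithm.
We get r₀ = 72, w₀ = -114.
Check: 46*72 + 29*-114 = 6 = 6 ✓

Step 3: Write the general solution.
r = 72 + (29/1)t = 72 + 29t
w = -114 - (46/1)t = -114 - 46t
for any integer t.

r = 72 + 29t, w = -114 - 46t for integer t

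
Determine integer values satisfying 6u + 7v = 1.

Step 1: Check solvability.
gcd(6, 7) = 1
Since 1 divides 1, solutions exist.

Step 2: Apply extended Euclidean algorithm to find gcd.
We find integers such that 6*x0 + 7*y0 = 1

Step 3: Scale the particular solution.
Multiply by 1/1 = 1:
u = -1, v = 1

Step 4: Verify.
6*(-1) + 7*(1) = 1 = 1 ✓

u = -1, v = 1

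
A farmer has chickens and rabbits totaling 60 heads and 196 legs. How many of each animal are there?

Let c = chickens, r = rabbits.
Heads: c + r = 60
Legs: 2c + 4r = 196
From the first equation, c = 60 - r. Substitute:
2(60 - r) + 4r = 196
120 + 2r = 196
r = (196 - 120)/2 = 38
c = 60 - 38 = 22

Chickens: 22, Rabbits: 38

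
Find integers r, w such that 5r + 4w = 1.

Step 1: Check solvability.
gcd(5, 4) = 1
Since 1 divides 1, solutions exist.

Step 2: Apply extended Euclidean algorithm to find gcd.
We find integers such that 5*x0 + 4*y0 = 1

Step 3: Scale the particular solution.
Multiply by 1/1 = 1:
r = 1, w = -1

Step 4: Verify.
5*(1) + 4*(-1) = 1 = 1 ✓

r = 1, w = -1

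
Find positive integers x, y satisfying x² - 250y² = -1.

We need x² = 250y² - 1. Try successive y:
y = 1: x² = 250·1² - 1 = 249, not a perfect square
y = 2: x² = 250·2² - 1 = 999, not a perfect square
y = 3: x² = 250·3² - 1 = 2249, not a perfect square
...
y = 281: x² = 250·281² - 1 = 19740249 = 4443² ✓
Check: 4443² - 250·281² = 19740249 - 19740250 = -1 ✓

x = 4443, y = 281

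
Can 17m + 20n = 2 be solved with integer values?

Step 1: Compute gcd(17, 20).
gcd(17, 20) = 1

Step 2: Check divisibility.
Does 1 divide 2? 2 = 1 x 2, so yes.

By the theorem on linear Diophantine equations, 17m + 20n = 2 has integer solutions if and only if gcd(17, 20) divides 2. Since 1 | 2, solutions exist.

Yes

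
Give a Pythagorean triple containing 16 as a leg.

We need the other leg and hypotenuse such that 16² + x² = c².
Take x = 63, c = 65: 16² + 63² = 256 + 3969 = 4225 = 65² ✓
Triple: (63, 16, 65)

(63, 16, 65)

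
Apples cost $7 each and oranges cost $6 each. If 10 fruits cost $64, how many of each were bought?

Let a = apples, o = oranges.
a + o = 10
7a + 6o = 64
Substitute o = 10 - a:
7a + 6(10 - a) = 64
(7 - 6)a = 64 - 60
1a = 4
a = 4, o = 10 - 4 = 6

Apples: 4, Oranges: 6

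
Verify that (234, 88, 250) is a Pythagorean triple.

Compute a² + b²:
234² + 88² = 54756 + 7744 = 62500
Compute c²:
250² = 62500
Since 62500 = 62500, it is a Pythagorean triple.

Yes, it is a Pythagorean triple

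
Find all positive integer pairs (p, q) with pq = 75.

The positive divisors of 75 are: 1, 3, 5, 15, 25, 75.
Each divisor d gives the pair (d, 75/d):
(1, 75), (3, 25), (5, 15), (15, 5), (25, 3), (75, 1)

(1, 75), (3, 25), (5, 15), (15, 5), (25, 3), (75, 1)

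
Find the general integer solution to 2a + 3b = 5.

Step 1: Compute gcd(2, 3) = 1.
Since 1 divides 5, solutions exist.

Step 2: Find a particular solution using extended Euclidean algorithm.
We get a₀ = -5, b₀ = 5.
Check: 2*-5 + 3*5 = 5 = 5 ✓

Step 3: Write the general solution.
a = -5 + (3/1)t = -5 + 3t
b = 5 - (2/1)t = 5 - 2t
for any integer t.

a = -5 + 3t, b = 5 - 2t for integer t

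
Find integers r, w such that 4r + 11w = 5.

Step 1: Check solvability.
gcd(4, 11) = 1
Since 1 divides 5, solutions exist.

Step 2: Apply extended Euclidean algorithm to find gcd.
We find integers such that 4*x0 + 11*y0 = 1

Step 3: Scale the particular solution.
Multiply by 5/1 = 5:
r = 15, w = -5

Step 4: Verify.
4*(15) + 11*(-5) = 5 = 5 ✓

r = 15, w = -5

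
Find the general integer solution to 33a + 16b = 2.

Step 1: Compute gcd(33, 16) = 1.
Since 1 divides 2, solutions exist.

Step 2: Find a particular solution using extended Euclidean algorithm.
We get a₀ = 2, b₀ = -4.
Check: 33*2 + 16*-4 = 2 = 2 ✓

Step 3: Write the general solution.
a = 2 + (16/1)t = 2 + 16t
b = -4 - (33/1)t = -4 - 33t
for any integer t.

a = 2 + 16t, b = -4 - 33t for integer t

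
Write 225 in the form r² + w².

We need to find integers r, w > 0 such that r² + w² = 225.
Trying r = 9: w² = 225 - 9² = 225 - 81 = 144
w = 12
Check: 9² + 12² = 81 + 144 = 225 ✓

225 = 9² + 12²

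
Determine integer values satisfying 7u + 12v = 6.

Step 1: Check solvability.
gcd(7, 12) = 1
Since 1 divides 6, solutions exist.

Step 2: Apply extended Euclidean algorithm to find gcd.
We find integers such that 7*x0 + 12*y0 = 1

Step 3: Scale the particular solution.
Multiply by 6/1 = 6:
u = -30, v = 18

Step 4: Verify.
7*(-30) + 12*(18) = 6 = 6 ✓

u = -30, v = 18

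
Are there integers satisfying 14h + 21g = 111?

Step 1: Compute gcd(14, 21).
gcd(14, 21) = 7

Step 2: Check divisibility.
Does 7 divide 111? 111 = 7 x 15 + 6, so no.

By the theorem on linear Diophantine equations, 14h + 21g = 111 has integer solutions if and only if gcd(14, 21) divides 111. Since 7 does not divide 111, no solutions exist.

No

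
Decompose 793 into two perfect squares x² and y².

We need to find integers x, y > 0 such that x² + y² = 793.
Trying x = 3: y² = 793 - 3² = 793 - 9 = 784
y = 28
Check: 3² + 28² = 9 + 784 = 793 ✓

793 = 3² + 28²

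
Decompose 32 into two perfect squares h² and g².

We need to find integers h, g > 0 such that h² + g² = 32.
Trying h = 4: g² = 32 - 4² = 32 - 16 = 16
g = 4
Check: 4² + 4² = 16 + 16 = 32 ✓

32 = 4² + 4²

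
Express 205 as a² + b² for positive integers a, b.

We need to find integers a, b > 0 such that a² + b² = 205.
Trying a = 3: b² = 205 - 3² = 205 - 9 = 196
b = 14
Check: 3² + 14² = 9 + 196 = 205 ✓

205 = 3² + 14²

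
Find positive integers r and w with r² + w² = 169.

We need to find integers r, w > 0 such that r² + w² = 169.
Trying r = 5: w² = 169 - 5² = 169 - 25 = 144
w = 12
Check: 5² + 12² = 25 + 144 = 169 ✓

169 = 5² + 12²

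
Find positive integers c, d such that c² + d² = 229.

Search for c with 229 - c² a perfect square.
c = 2: 229 - 2² = 229 - 4 = 225 = 15² ✓
So c = 2, d = 15.

c = 2, d = 15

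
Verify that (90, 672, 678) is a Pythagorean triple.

Compute a² + b² = 90² + 672² = 8100 + 451584 = 459684
Compute c² = 678² = 459684
Since 459684 = 459684, confirmed.

Yes, it is a Pythagorean triple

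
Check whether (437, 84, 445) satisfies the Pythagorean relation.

Compute a² + b²:
437² + 84² = 190969 + 7056 = 198025
Compute c²:
445² = 198025
Since 198025 = 198025, it is a Pythagorean triple.

Yes, it is a Pythagorean triple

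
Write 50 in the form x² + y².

We need to find integers x, y > 0 such that x² + y² = 50.
Trying x = 1: y² = 50 - 1² = 50 - 1 = 49
y = 7
Check: 1² + 7² = 1 + 49 = 50 ✓

50 = 1² + 7²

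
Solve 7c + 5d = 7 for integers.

Step 1: Check solvability.
gcd(7, 5) = 1
Since 1 divides 7, solutions exist.

Step 2: Apply extended Euclidean algorithm to find gcd.
We find integers such that 7*x0 + 5*y0 = 1

Step 3: Scale the particular solution.
Multiply by 7/1 = 7:
c = -14, d = 21

Step 4: Verify.
7*(-14) + 5*(21) = 7 = 7 ✓

c = -14, d = 21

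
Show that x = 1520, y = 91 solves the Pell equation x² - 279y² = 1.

Compute x² = 1520² = 2310400
Compute 279y² = 279·91² = 279·8281 = 2310399
x² - 279y² = 2310400 - 2310399 = 1
Since this equals 1, (1520, 91) is a solution.

Yes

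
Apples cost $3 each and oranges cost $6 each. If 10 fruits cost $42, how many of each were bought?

Let a = apples, o = oranges.
a + o = 10
3a + 6o = 42
Substitute o = 10 - a:
3a + 6(10 - a) = 42
(3 - 6)a = 42 - 60
-3a = -18
a = 6, o = 10 - 6 = 4

Apples: 6, Oranges: 4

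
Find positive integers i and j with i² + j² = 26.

We need to find integers i, j > 0 such that i² + j² = 26.
Trying i = 1: j² = 26 - 1² = 26 - 1 = 25
j = 5
Check: 1² + 5² = 1 + 25 = 26 ✓

26 = 1² + 5²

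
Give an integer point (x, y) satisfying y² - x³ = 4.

Try small integer x values and check whether x³ + 4 is a perfect square.
x = 0: x³ + 4 = 0³ + 4 = 0 + 4 = 4
Is 4 a perfect square? 2² = 4 ✓
So (x, y) = (0, 2) is a solution.

x = 0, y = 2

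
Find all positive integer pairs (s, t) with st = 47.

The positive divisors of 47 are: 1, 47.
Each divisor d gives the pair (d, 47/d):
(1, 47), (47, 1)

(1, 47), (47, 1)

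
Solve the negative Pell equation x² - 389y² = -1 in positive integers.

We need x² = 389y² - 1. Try successive y:
y = 1: x² = 389·1² - 1 = 388, not a perfect square
y = 2: x² = 389·2² - 1 = 1555, not a perfect square
y = 3: x² = 389·3² - 1 = 3500, not a perfect square
...
y = 65: x² = 389·65² - 1 = 1643524 = 1282² ✓
Check: 1282² - 389·65² = 1643524 - 1643525 = -1 ✓

x = 1282, y = 65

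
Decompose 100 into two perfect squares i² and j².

We need to find integers i, j > 0 such that i² + j² = 100.
Trying i = 6: j² = 100 - 6² = 100 - 36 = 64
j = 8
Check: 6² + 8² = 36 + 64 = 100 ✓

100 = 6² + 8²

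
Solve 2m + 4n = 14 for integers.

Step 1: Check solvability.
gcd(2, 4) = 2
Since 2 divides 14, solutions exist.

Step 2: Apply extended Euclidean algorithm to find gcd.
We find integers such that 2*x0 + 4*y0 = 2

Step 3: Scale the particular solution.
Multiply by 14/2 = 7:
m = 7, n = 0

Step 4: Verify.
2*(7) + 4*(0) = 14 = 14 ✓

m = 7, n = 0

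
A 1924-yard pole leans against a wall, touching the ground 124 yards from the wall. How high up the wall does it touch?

The ladder, wall, and ground form a right triangle with hypotenuse 1924 and one leg 124.
By the Pythagorean theorem: h² = 1924² - 124² = 3701776 - 15376 = 3686400
h = √3686400 = 1920 yards

1920 yards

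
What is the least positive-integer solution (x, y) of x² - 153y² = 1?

We seek the smallest positive integers (x, y) with x² - 153y² = 1, i.e., x² = 153y² + 1.
Try successive y values:
y = 1: x² = 153·1² + 1 = 154, not a perfect square
y = 2: x² = 153·2² + 1 = 613, not a perfect square
y = 3: x² = 153·3² + 1 = 1378, not a perfect square
... continuing the search (or via continued fractions) ...
y = 176: x² = 153·176² + 1 = 4739329, x = 2177 ✓

Verify: 2177² - 153·176² = 4739329 - 4739328 = 1 ✓

x = 2177, y = 176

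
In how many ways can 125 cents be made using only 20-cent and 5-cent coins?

We need non-negative integers (x, y) with 20x + 5y = 125.
For each x from 0 to 6, check if (125 - 20x) is a non-negative multiple of 5.
Solutions (x, y): (0,25), (1,21), (2,17), (3,13), ...
Count: 7

7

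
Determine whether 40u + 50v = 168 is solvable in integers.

Step 1: Compute gcd(40, 50).
gcd(40, 50) = 10

Step 2: Check divisibility.
Does 10 divide 168? 168 = 10 x 16 + 8, so no.

By the theorem on linear Diophantine equations, 40u + 50v = 168 has integer solutions if and only if gcd(40, 50) divides 168. Since 10 does not divide 168, no solutions exist.

No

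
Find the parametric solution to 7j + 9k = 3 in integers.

Step 1: Compute gcd(7, 9) = 1.
Since 1 divides 3, solutions exist.

Step 2: Find a particular solution using extended Euclidean algorithm.
We get j₀ = 12, k₀ = -9.
Check: 7*12 + 9*-9 = 3 = 3 ✓

Step 3: Write the general solution.
j = 12 + (9/1)t = 12 + 9t
k = -9 - (7/1)t = -9 - 7t
for any integer t.

j = 12 + 9t, k = -9 - 7t for integer t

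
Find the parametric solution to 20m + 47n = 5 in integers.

Step 1: Compute gcd(20, 47) = 1.
Since 1 divides 5, solutions exist.

Step 2: Find a particular solution using extended Euclidean algorithm.
We get m₀ = -35, n₀ = 15.
Check: 20*-35 + 47*15 = 5 = 5 ✓

Step 3: Write the general solution.
m = -35 + (47/1)t = -35 + 47t
n = 15 - (20/1)t = 15 - 20t
for any integer t.

m = -35 + 47t, n = 15 - 20t for integer t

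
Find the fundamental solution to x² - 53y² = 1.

We seek the smallest positive integers (x, y) with x² - 53y² = 1, i.e., x² = 53y² + 1.
Try successive y values:
y = 1: x² = 53·1² + 1 = 54, not a perfect square
y = 2: x² = 53·2² + 1 = 213, not a perfect square
y = 3: x² = 53·3² + 1 = 478, not a perfect square
... continuing the search (or via continued fractions) ...
y = 9100: x² = 53·9100² + 1 = 4388930001, x = 66249 ✓

Verify: 66249² - 53·9100² = 4388930001 - 4388930000 = 1 ✓

x = 66249, y = 9100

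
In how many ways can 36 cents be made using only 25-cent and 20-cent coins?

We need non-negative integers (x, y) with 25x + 20y = 36.
For each x from 0 to 1, check if (36 - 25x) is a non-negative multiple of 20.
Solutions (x, y): none
Count: 0

0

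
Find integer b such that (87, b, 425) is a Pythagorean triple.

b² = c² - a² = 425² - 87² = 180625 - 7569 = 173056
b = sqrt(173056) = 416

416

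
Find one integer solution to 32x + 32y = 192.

Step 1: Check solvability.
gcd(32, 32) = 32
Since 32 divides 192, solutions exist.

Step 2: Apply extended Euclidean algorithm to find gcd.
We find integers such that 32*x0 + 32*y0 = 32

Step 3: Scale the particular solution.
Multiply by 192/32 = 6:
x = 0, y = 6

Step 4: Verify.
32*(0) + 32*(6) = 192 = 192 ✓

x = 0, y = 6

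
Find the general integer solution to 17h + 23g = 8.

Step 1: Compute gcd(17, 23) = 1.
Since 1 divides 8, solutions exist.

Step 2: Find a particular solution using extended Euclidean algorithm.
We get h₀ = -32, g₀ = 24.
Check: 17*-32 + 23*24 = 8 = 8 ✓

Step 3: Write the general solution.
h = -32 + (23/1)t = -32 + 23t
g = 24 - (17/1)t = 24 - 17t
for any integer t.

h = -32 + 23t, g = 24 - 17t for integer t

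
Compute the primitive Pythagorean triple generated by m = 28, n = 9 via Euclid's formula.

a = m² - n² = 784 - 81 = 703
b = 2mn = 2·28·9 = 504
c = m² + n² = 784 + 81 = 865
Verify: 703² + 504² = 494209 + 254016 = 748225 = 865² ✓

(703, 504, 865)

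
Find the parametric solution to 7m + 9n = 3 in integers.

Step 1: Compute gcd(7, 9) = 1.
Since 1 divides 3, solutions exist.

Step 2: Find a particular solution using extended Euclidean algorithm.
We get m₀ = 12, n₀ = -9.
Check: 7*12 + 9*-9 = 3 = 3 ✓

Step 3: Write the general solution.
m = 12 + (9/1)t = 12 + 9t
n = -9 - (7/1)t = -9 - 7t
for any integer t.

m = 12 + 9t, n = -9 - 7t for integer t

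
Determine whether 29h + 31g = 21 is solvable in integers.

Step 1: Compute gcd(29, 31).
gcd(29, 31) = 1

Step 2: Check divisibility.
Does 1 divide 21? 21 = 1 x 21, so yes.

By the theorem on linear Diophantine equations, 29h + 31g = 21 has integer solutions if and only if gcd(29, 31) divides 21. Since 1 | 21, solutions exist.

Yes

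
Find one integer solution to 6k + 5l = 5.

Step 1: Check solvability.
gcd(6, 5) = 1
Since 1 divides 5, solutions exist.

Step 2: Apply extended Euclidean algorithm to find gcd.
We find integers such that 6*x0 + 5*y0 = 1

Step 3: Scale the particular solution.
Multiply by 5/1 = 5:
k = 5, l = -5

Step 4: Verify.
6*(5) + 5*(-5) = 5 = 5 ✓

k = 5, l = -5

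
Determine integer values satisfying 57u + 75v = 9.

Step 1: Check solvability.
gcd(57, 75) = 3
Since 3 divides 9, solutions exist.

Step 2: Apply extended Euclidean algorithm to find gcd.
We find integers such that 57*x0 + 75*y0 = 3

Step 3: Scale the particular solution.
Multiply by 9/3 = 3:
u = 12, v = -9

Step 4: Verify.
57*(12) + 75*(-9) = 9 = 9 ✓

u = 12, v = -9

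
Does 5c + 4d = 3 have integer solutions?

Step 1: Compute gcd(5, 4).
gcd(5, 4) = 1

Step 2: Check divisibility.
Does 1 divide 3? 3 = 1 x 3, so yes.

By the theorem on linear Diophantine equations, 5c + 4d = 3 has integer solutions if and only if gcd(5, 4) divides 3. Since 1 | 3, solutions exist.

Yes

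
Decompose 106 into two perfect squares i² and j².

We need to find integers i, j > 0 such that i² + j² = 106.
Trying i = 5: j² = 106 - 5² = 106 - 25 = 81
j = 9
Check: 5² + 9² = 25 + 81 = 106 ✓

106 = 5² + 9²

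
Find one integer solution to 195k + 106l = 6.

Step 1: Check solvability.
gcd(195, 106) = 1
Since 1 divides 6, solutions exist.

Step 2: Apply extended Euclidean algorithm to find gcd.
We find integers such that 195*x0 + 106*y0 = 1

Step 3: Scale the particular solution.
Multiply by 6/1 = 6:
k = -150, l = 276

Step 4: Verify.
195*(-150) + 106*(276) = 6 = 6 ✓

k = -150, l = 276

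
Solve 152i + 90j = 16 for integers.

Step 1: Check solvability.
gcd(152, 90) = 2
Since 2 divides 16, solutions exist.

Step 2: Apply extended Euclidean algorithm to find gcd.
We find integers such that 152*x0 + 90*y0 = 2

Step 3: Scale the particular solution.
Multiply by 16/2 = 8:
i = 128, j = -216

Step 4: Verify.
152*(128) + 90*(-216) = 16 = 16 ✓

i = 128, j = -216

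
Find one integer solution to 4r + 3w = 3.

Step 1: Check solvability.
gcd(4, 3) = 1
Since 1 divides 3, solutions exist.

Step 2: Apply extended Euclidean algorithm to find gcd.
We find integers such that 4*x0 + 3*y0 = 1

Step 3: Scale the particular solution.
Multiply by 3/1 = 3:
r = 3, w = -3

Step 4: Verify.
4*(3) + 3*(-3) = 3 = 3 ✓

r = 3, w = -3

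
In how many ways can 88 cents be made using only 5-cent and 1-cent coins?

We need non-negative integers (x, y) with 5x + 1y = 88.
For each x from 0 to 17, check if (88 - 5x) is a non-negative multiple of 1.
Solutions (x, y): (0,88), (1,83), (2,78), (3,73), ...
Count: 18

18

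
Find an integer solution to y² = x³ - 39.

Try small integer x values and check whether x³ - 39 is a perfect square.
x = 10: x³ - 39 = 10³ - 39 = 1000 - 39 = 961
Is 961 a perfect square? 31² = 961 ✓
So (x, y) = (10, 31) is a solution.

x = 10, y = 31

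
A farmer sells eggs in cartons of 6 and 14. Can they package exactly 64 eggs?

We need non-negative a, b with 6a + 14b = 64.
gcd(6, 14) = 2 divides 64.
Try a = 6: 14b = 64 - 36 = 28, so b = 2.
One way: 6 cartons of 6 and 2 cartons of 14.

Yes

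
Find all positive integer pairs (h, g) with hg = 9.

The positive divisors of 9 are: 1, 3, 9.
Each divisor d gives the pair (d, 9/d):
(1, 9), (3, 3), (9, 1)

(1, 9), (3, 3), (9, 1)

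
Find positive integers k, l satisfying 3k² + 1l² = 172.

Try small values of k and check whether (172 - 3k²)/1 is a perfect square.
k = 7: 3·7² = 147, so 1l² = 172 - 147 = 25, giving l² = 25, l = 5.
Check: 3·7² + 1·5² = 147 + 25 = 172 ✓

k = 7, l = 5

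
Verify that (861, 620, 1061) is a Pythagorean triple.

Compute a² + b² = 861² + 620² = 741321 + 384400 = 1125721
Compute c² = 1061² = 1125721
Since 1125721 = 1125721, confirmed.

Yes, it is a Pythagorean triple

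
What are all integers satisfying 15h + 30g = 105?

Step 1: Compute gcd(15, 30) = 15.
Since 15 divides 105, solutions exist.

Step 2: Find a particular solution using extended Euclidean algorithm.
We get h₀ = 7, g₀ = 0.
Check: 15*7 + 30*0 = 105 = 105 ✓

Step 3: Write the general solution.
h = 7 + (30/15)t = 7 + 2t
g = 0 - (15/15)t = 0 - 1t
for any integer t.

h = 7 + 2t, g = 0 - 1t for integer t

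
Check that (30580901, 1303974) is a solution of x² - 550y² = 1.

Compute x² = 30580901² = 935191505971801
Compute 550y² = 550·1303974² = 550·1700348192676 = 935191505971800
x² - 550y² = 935191505971801 - 935191505971800 = 1
Since this equals 1, (30580901, 1303974) is a solution.

Yes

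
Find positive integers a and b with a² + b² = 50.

We need to find integers a, b > 0 such that a² + b² = 50.
Trying a = 1: b² = 50 - 1² = 50 - 1 = 49
b = 7
Check: 1² + 7² = 1 + 49 = 50 ✓

50 = 1² + 7²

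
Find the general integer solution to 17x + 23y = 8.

Step 1: Compute gcd(17, 23) = 1.
Since 1 divides 8, solutions exist.

Step 2: Find a particular solution using extended Euclidean algorithm.
We get x₀ = -32, y₀ = 24.
Check: 17*-32 + 23*24 = 8 = 8 ✓

Step 3: Write the general solution.
x = -32 + (23/1)t = -32 + 23t
y = 24 - (17/1)t = 24 - 17t
for any integer t.

x = -32 + 23t, y = 24 - 17t for integer t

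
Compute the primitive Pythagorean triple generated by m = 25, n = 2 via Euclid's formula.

a = m² - n² = 25² - 2² = 625 - 4 = 621
b = 2mn = 2·25·2 = 100
c = m² + n² = 625 + 4 = 629
Verify: 621² + 100² = 385641 + 10000 = 395641 = 629² ✓

(621, 100, 629)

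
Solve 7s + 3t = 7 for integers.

Step 1: Check solvability.
gcd(7, 3) = 1
Since 1 divides 7, solutions exist.

Step 2: Apply extended Euclidean algorithm to find gcd.
We find integers such that 7*x0 + 3*y0 = 1

Step 3: Scale the particular solution.
Multiply by 7/1 = 7:
s = 7, t = -14

Step 4: Verify.
7*(7) + 3*(-14) = 7 = 7 ✓

s = 7, t = -14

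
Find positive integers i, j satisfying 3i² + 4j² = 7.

Try small values of i and check whether (7 - 3i²)/4 is a perfect square.
i = 1: 3·1² = 3, so 4j² = 7 - 3 = 4, giving j² = 1, j = 1.
Check: 3·1² + 4·1² = 3 + 4 = 7 ✓

i = 1, j = 1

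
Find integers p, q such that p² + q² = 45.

We need to find integers p, q > 0 such that p² + q² = 45.
Trying p = 3: q² = 45 - 3² = 45 - 9 = 36
q = 6
Check: 3² + 6² = 9 + 36 = 45 ✓

45 = 3² + 6²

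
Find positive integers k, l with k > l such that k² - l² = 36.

Factor: k² - l² = (k+l)(k-l) = 36.
We need two factors of 36 with the same parity.
Use k+l = 18 and k-l = 2 (product 18·2 = 36).
Adding: 2k = 20, so k = 10.
Subtracting: 2l = 16, so l = 8.
Check: 10² - 8² = 100 - 64 = 36 ✓

k = 10, l = 8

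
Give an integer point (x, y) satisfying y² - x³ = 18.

Try small integer x values and check whether x³ + 18 is a perfect square.
x = 7: x³ + 18 = 7³ + 18 = 343 + 18 = 361
Is 361 a perfect square? 19² = 361 ✓
So (x, y) = (7, 19) is a solution.

x = 7, y = 19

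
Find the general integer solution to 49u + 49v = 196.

Step 1: Compute gcd(49, 49) = 49.
Since 49 divides 196, solutions exist.

Step 2: Find a particular solution using extended Euclidean algorithm.
We get u₀ = 0, v₀ = 4.
Check: 49*0 + 49*4 = 196 = 196 ✓

Step 3: Write the general solution.
u = 0 + (49/49)t = 0 + 1t
v = 4 - (49/49)t = 4 - 1t
for any integer t.

u = 0 + 1t, v = 4 - 1t for integer t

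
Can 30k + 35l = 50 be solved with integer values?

Step 1: Compute gcd(30, 35).
gcd(30, 35) = 5

Step 2: Check divisibility.
Does 5 divide 50? 50 = 5 x 10, so yes.

By the theorem on linear Diophantine equations, 30k + 35l = 50 has integer solutions if and only if gcd(30, 35) divides 50. Since 5 | 50, solutions exist.

Yes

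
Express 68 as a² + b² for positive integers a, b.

We need to find integers a, b > 0 such that a² + b² = 68.
Trying a = 2: b² = 68 - 2² = 68 - 4 = 64
b = 8
Check: 2² + 8² = 4 + 64 = 68 ✓

68 = 2² + 8²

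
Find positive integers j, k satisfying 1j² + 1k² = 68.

Try small values of j and check whether (68 - 1j²)/1 is a perfect square.
j = 2: 1·2² = 4, so 1k² = 68 - 4 = 64, giving k² = 64, k = 8.
Check: 1·2² + 1·8² = 4 + 64 = 68 ✓

j = 2, k = 8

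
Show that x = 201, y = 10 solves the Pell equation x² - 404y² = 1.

Compute x² = 201² = 40401
Compute 404y² = 404·10² = 404·100 = 40400
x² - 404y² = 40401 - 40400 = 1
Since this equals 1, (201, 10) is a solution.

Yes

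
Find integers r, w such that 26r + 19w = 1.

Step 1: Check solvability.
gcd(26, 19) = 1
Since 1 divides 1, solutions exist.

Step 2: Apply extended Euclidean algorithm to find gcd.
We find integers such that 26*x0 + 19*y0 = 1

Step 3: Scale the particular solution.
Multiply by 1/1 = 1:
r = -8, w = 11

Step 4: Verify.
26*(-8) + 19*(11) = 1 = 1 ✓

r = -8, w = 11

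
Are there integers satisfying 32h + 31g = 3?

Step 1: Compute gcd(32, 31).
gcd(32, 31) = 1

Step 2: Check divisibility.
Does 1 divide 3? 3 = 1 x 3, so yes.

By the theorem on linear Diophantine equations, 32h + 31g = 3 has integer solutions if and only if gcd(32, 31) divides 3. Since 1 | 3, solutions exist.

Yes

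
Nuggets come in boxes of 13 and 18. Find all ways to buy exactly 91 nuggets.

We need non-negative integers (x, y) with 13x + 18y = 91.
For each x in 0..7, check if 91 - 13x is a non-negative multiple of 18.
x = 7: 18y = 0, y = 0 ✓

(7 boxes of 13, 0 boxes of 18)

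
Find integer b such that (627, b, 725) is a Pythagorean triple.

b² = c² - a² = 725² - 627² = 525625 - 393129 = 132496
b = sqrt(132496) = 364

364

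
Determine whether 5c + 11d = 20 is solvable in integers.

Step 1: Compute gcd(5, 11).
gcd(5, 11) = 1

Step 2: Check divisibility.
Does 1 divide 20? 20 = 1 x 20, so yes.

By the theorem on linear Diophantine equations, 5c + 11d = 20 has integer solutions if and only if gcd(5, 11) divides 20. Since 1 | 20, solutions exist.

Yes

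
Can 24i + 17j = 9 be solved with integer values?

Step 1: Compute gcd(24, 17).
gcd(24, 17) = 1

Step 2: Check divisibility.
Does 1 divide 9? 9 = 1 x 9, so yes.

By the theorem on linear Diophantine equations, 24i + 17j = 9 has integer solutions if and only if gcd(24, 17) divides 9. Since 1 | 9, solutions exist.

Yes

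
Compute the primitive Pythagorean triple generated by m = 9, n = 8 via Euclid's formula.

a = m² - n² = 9² - 8² = 81 - 64 = 17
b = 2mn = 2·9·8 = 144
c = m² + n² = 81 + 64 = 145
Verify: 17² + 144² = 289 + 20736 = 21025 = 145² ✓

(17, 144, 145)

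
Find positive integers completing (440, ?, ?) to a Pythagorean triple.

We need the other leg and hypotenuse such that 440² + x² = c².
Take x = 42, c = 442: 440² + 42² = 193600 + 1764 = 195364 = 442² ✓
Triple: (42, 440, 442)

(42, 440, 442)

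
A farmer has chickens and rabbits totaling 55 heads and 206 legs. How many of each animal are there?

Let c = chickens, r = rabbits.
Heads: c + r = 55
Legs: 2c + 4r = 206
From the first equation, c = 55 - r. Substitute:
2(55 - r) + 4r = 206
110 + 2r = 206
r = (206 - 110)/2 = 48
c = 55 - 48 = 7

Chickens: 7, Rabbits: 48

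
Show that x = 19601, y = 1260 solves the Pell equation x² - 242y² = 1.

Compute x² = 19601² = 384199201
Compute 242y² = 242·1260² = 242·1587600 = 384199200
x² - 242y² = 384199201 - 384199200 = 1
Since this equals 1, (19601, 1260) is a solution.

Yes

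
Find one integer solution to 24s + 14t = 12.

Step 1: Check solvability.
gcd(24, 14) = 2
Since 2 divides 12, solutions exist.

Step 2: Apply extended Euclidean algorithm to find gcd.
We find integers such that 24*x0 + 14*y0 = 2

Step 3: Scale the particular solution.
Multiply by 12/2 = 6:
s = 18, t = -30

Step 4: Verify.
24*(18) + 14*(-30) = 12 = 12 ✓

s = 18, t = -30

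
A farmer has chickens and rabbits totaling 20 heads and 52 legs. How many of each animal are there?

Let c = chickens, r = rabbits.
Heads: c + r = 20
Legs: 2c + 4r = 52
From the first equation, c = 20 - r. Substitute:
2(20 - r) + 4r = 52
40 + 2r = 52
r = (52 - 40)/2 = 6
c = 20 - 6 = 14

Chickens: 14, Rabbits: 6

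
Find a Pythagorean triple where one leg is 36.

We need the other leg and hypotenuse such that 36² + x² = c².
Take x = 77, c = 85: 36² + 77² = 1296 + 5929 = 7225 = 85² ✓
Triple: (77, 36, 85)

(77, 36, 85)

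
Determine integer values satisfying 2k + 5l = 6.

Step 1: Check solvability.
gcd(2, 5) = 1
Since 1 divides 6, solutions exist.

Step 2: Apply extended Euclidean algorithm to find gcd.
We find integers such that 2*x0 + 5*y0 = 1

Step 3: Scale the particular solution.
Multiply by 6/1 = 6:
k = -12, l = 6

Step 4: Verify.
2*(-12) + 5*(6) = 6 = 6 ✓

k = -12, l = 6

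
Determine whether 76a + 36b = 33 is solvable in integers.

Step 1: Compute gcd(76, 36).
gcd(76, 36) = 4

Step 2: Check divisibility.
Does 4 divide 33? 33 = 4 x 8 + 1, so no.

By the theorem on linear Diophantine equations, 76a + 36b = 33 has integer solutions if and only if gcd(76, 36) divides 33. Since 4 does not divide 33, no solutions exist.

No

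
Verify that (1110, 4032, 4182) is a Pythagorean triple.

Compute a² + b²:
1110² + 4032² = 1232100 + 16257024 = 17489124
Compute c²:
4182² = 17489124
Since 17489124 = 17489124, it is a Pythagorean triple.

Yes, it is a Pythagorean triple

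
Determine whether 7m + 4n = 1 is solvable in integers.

Step 1: Compute gcd(7, 4).
gcd(7, 4) = 1

Step 2: Check divisibility.
Does 1 divide 1? 1 = 1 x 1, so yes.

By the theorem on linear Diophantine equations, 7m + 4n = 1 has integer solutions if and only if gcd(7, 4) divides 1. Since 1 | 1, solutions exist.

Yes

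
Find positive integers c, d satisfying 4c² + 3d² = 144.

Try small values of c and check whether (144 - 4c²)/3 is a perfect square.
c = 3: 4·3² = 36, so 3d² = 144 - 36 = 108, giving d² = 36, d = 6.
Check: 4·3² + 3·6² = 36 + 108 = 144 ✓

c = 3, d = 6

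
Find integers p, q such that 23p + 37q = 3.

Step 1: Check solvability.
gcd(23, 37) = 1
Since 1 divides 3, solutions exist.

Step 2: Apply extended Euclidean algorithm to find gcd.
We find integers such that 23*x0 + 37*y0 = 1

Step 3: Scale the particular solution.
Multiply by 3/1 = 3:
p = -24, q = 15

Step 4: Verify.
23*(-24) + 37*(15) = 3 = 3 ✓

p = -24, q = 15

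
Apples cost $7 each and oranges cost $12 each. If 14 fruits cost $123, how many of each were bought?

Let a = apples, o = oranges.
a + o = 14
7a + 12o = 123
Substitute o = 14 - a:
7a + 12(14 - a) = 123
(7 - 12)a = 123 - 168
-5a = -45
a = 9, o = 14 - 9 = 5

Apples: 9, Oranges: 5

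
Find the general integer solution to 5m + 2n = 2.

Step 1: Compute gcd(5, 2) = 1.
Since 1 divides 2, solutions exist.

Step 2: Find a particular solution using extended Euclidean algorithm.
We get m₀ = 2, n₀ = -4.
Check: 5*2 + 2*-4 = 2 = 2 ✓

Step 3: Write the general solution.
m = 2 + (2/1)t = 2 + 2t
n = -4 - (5/1)t = -4 - 5t
for any integer t.

m = 2 + 2t, n = -4 - 5t for integer t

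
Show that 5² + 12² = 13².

Compute a² + b² = 5² + 12² = 25 + 144 = 169
Compute c² = 13² = 169
Since 169 = 169, confirmed.

Yes, it is a Pythagorean triple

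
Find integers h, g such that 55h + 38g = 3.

Step 1: Check solvability.
gcd(55, 38) = 1
Since 1 divides 3, solutions exist.

Step 2: Apply extended Euclidean algorithm to find gcd.
We find integers such that 55*x0 + 38*y0 = 1

Step 3: Scale the particular solution.
Multiply by 3/1 = 3:
h = 27, g = -39

Step 4: Verify.
55*(27) + 38*(-39) = 3 = 3 ✓

h = 27, g = -39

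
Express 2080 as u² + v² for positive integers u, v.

We need to find integers u, v > 0 such that u² + v² = 2080.
Trying u = 12: v² = 2080 - 12² = 2080 - 144 = 1936
v = 44
Check: 12² + 44² = 144 + 1936 = 2080 ✓

2080 = 12² + 44²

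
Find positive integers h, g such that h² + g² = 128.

Search for h with 128 - h² a perfect square.
h = 8: 128 - 8² = 128 - 64 = 64 = 8² ✓
So h = 8, g = 8.

h = 8, g = 8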